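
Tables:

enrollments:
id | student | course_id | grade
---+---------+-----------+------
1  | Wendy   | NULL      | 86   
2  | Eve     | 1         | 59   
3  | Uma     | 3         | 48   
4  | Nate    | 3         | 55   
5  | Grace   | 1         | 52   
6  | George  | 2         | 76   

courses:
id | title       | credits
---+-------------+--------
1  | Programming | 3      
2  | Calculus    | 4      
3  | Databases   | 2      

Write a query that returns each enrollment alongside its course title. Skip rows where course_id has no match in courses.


INNER JOIN keeps only enrollments rows whose course_id matches an id in courses. Walk through each enrollment:
  - enrollment 1 (Wendy): course_id=NULL, no match -> dropped
  - enrollment 2 (Eve): course_id=1 -> matches Programming
  - enrollment 3 (Uma): course_id=3 -> matches Databases
  - enrollment 4 (Nate): course_id=3 -> matches Databases
  - enrollment 5 (Grace): course_id=1 -> matches Programming
  - enrollment 6 (George): course_id=2 -> matches Calculus
So 1 of 6 rows is dropped.

SQL:
SELECT a.student, b.title AS course
FROM enrollments a
INNER JOIN courses b ON a.course_id = b.id

Result:
student | course     
--------+------------
Eve     | Programming
Uma     | Databases  
Nate    | Databases  
Grace   | Programming
George  | Calculus   


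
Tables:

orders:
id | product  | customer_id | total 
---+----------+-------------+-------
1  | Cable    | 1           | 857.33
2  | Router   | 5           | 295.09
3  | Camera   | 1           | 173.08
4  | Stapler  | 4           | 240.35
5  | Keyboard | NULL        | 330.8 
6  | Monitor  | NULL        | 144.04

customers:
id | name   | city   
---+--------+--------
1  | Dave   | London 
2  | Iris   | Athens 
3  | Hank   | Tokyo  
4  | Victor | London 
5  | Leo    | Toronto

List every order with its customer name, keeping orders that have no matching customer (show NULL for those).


LEFT JOIN keeps every row from orders (the left table); where customer_id has no match in customers, the customer columns become NULL. Walk through each order:
  - order 1 (Cable): customer_id=1 -> matches Dave
  - order 2 (Router): customer_id=5 -> matches Leo
  - order 3 (Camera): customer_id=1 -> matches Dave
  - order 4 (Stapler): customer_id=4 -> matches Victor
  - order 5 (Keyboard): customer_id=NULL, no match -> kept with NULL
  - order 6 (Monitor): customer_id=NULL, no match -> kept with NULL
All 6 rows appear; 2 have NULL customer.

SQL:
SELECT a.product, b.name AS customer
FROM orders a
LEFT JOIN customers b ON a.customer_id = b.id

Result:
product  | customer
---------+---------
Cable    | Dave    
Router   | Leo     
Camera   | Dave    
Stapler  | Victor  
Keyboard | NULL    
Monitor  | NULL    


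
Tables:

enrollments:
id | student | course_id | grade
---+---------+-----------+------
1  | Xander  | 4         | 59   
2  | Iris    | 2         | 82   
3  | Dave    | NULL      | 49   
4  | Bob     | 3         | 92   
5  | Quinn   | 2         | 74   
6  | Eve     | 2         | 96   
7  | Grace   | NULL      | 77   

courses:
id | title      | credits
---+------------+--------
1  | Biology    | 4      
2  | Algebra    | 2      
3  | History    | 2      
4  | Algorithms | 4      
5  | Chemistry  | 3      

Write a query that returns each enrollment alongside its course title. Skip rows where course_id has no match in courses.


INNER JOIN keeps only enrollments rows whose course_id matches an id in courses. Walk through each enrollment:
  - enrollment 1 (Xander): course_id=4 -> matches Algorithms
  - enrollment 2 (Iris): course_id=2 -> matches Algebra
  - enrollment 3 (Dave): course_id=NULL, no match -> dropped
  - enrollment 4 (Bob): course_id=3 -> matches History
  - enrollment 5 (Quinn): course_id=2 -> matches Algebra
  - enrollment 6 (Eve): course_id=2 -> matches Algebra
  - enrollment 7 (Grace): course_id=NULL, no match -> dropped
So 2 of 7 rows are dropped.

SQL:
SELECT a.student, b.title AS course
FROM enrollments a
INNER JOIN courses b ON a.course_id = b.id

Result:
student | course    
--------+-----------
Xander  | Algorithms
Iris    | Algebra   
Bob     | History   
Quinn   | Algebra   
Eve     | Algebra   


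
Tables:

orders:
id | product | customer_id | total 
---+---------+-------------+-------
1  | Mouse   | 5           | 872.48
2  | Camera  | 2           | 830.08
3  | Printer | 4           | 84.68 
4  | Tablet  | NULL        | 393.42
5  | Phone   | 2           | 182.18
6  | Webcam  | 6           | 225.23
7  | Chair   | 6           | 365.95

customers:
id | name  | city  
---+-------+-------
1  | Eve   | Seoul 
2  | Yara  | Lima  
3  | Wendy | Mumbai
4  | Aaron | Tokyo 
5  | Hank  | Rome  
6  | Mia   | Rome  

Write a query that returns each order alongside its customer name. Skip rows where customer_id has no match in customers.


INNER JOIN keeps only orders rows whose customer_id matches an id in customers. Walk through each order:
  - order 1 (Mouse): customer_id=5 -> matches Hank
  - order 2 (Camera): customer_id=2 -> matches Yara
  - order 3 (Printer): customer_id=4 -> matches Aaron
  - order 4 (Tablet): customer_id=NULL, no match -> dropped
  - order 5 (Phone): customer_id=2 -> matches Yara
  - order 6 (Webcam): customer_id=6 -> matches Mia
  - order 7 (Chair): customer_id=6 -> matches Mia
So 1 of 7 rows is dropped.

SQL:
SELECT a.product, b.name AS customer
FROM orders a
INNER JOIN customers b ON a.customer_id = b.id

Result:
product | customer
--------+---------
Mouse   | Hank    
Camera  | Yara    
Printer | Aaron   
Phone   | Yara    
Webcam  | Mia     
Chair   | Mia     


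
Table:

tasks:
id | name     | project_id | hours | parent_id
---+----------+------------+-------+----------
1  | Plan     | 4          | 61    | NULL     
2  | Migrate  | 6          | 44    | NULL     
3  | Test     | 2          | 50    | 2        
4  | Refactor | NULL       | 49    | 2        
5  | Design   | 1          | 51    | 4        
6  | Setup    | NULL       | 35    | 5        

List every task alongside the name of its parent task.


This is a self-join: tasks is joined to a second copy of itself, matching each row's parent_id to another row's id. Use LEFT JOIN so rows with parent_id=NULL are kept.
  - task 1 (Plan): parent_id=NULL -> NULL
  - task 2 (Migrate): parent_id=NULL -> NULL
  - task 3 (Test): parent_id=2 -> Migrate
  - task 4 (Refactor): parent_id=2 -> Migrate
  - task 5 (Design): parent_id=4 -> Refactor
  - task 6 (Setup): parent_id=5 -> Design

SQL:
SELECT a.name AS item, b.name AS parent
FROM tasks a
LEFT JOIN tasks b ON a.parent_id = b.id

Result:
item     | parent  
---------+---------
Plan     | NULL    
Migrate  | NULL    
Test     | Migrate 
Refactor | Migrate 
Design   | Refactor
Setup    | Design  


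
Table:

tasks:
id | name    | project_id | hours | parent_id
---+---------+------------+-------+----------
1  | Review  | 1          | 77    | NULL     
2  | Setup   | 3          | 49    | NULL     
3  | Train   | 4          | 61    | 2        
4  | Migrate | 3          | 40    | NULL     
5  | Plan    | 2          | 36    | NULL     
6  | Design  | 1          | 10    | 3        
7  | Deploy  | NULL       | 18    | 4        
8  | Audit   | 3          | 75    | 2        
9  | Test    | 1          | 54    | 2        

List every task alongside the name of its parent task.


This is a self-join: tasks is joined to a second copy of itself, matching each row's parent_id to another row's id. Use LEFT JOIN so rows with parent_id=NULL are kept.
  - task 1 (Review): parent_id=NULL -> NULL
  - task 2 (Setup): parent_id=NULL -> NULL
  - task 3 (Train): parent_id=2 -> Setup
  - task 4 (Migrate): parent_id=NULL -> NULL
  - task 5 (Plan): parent_id=NULL -> NULL
  - task 6 (Design): parent_id=3 -> Train
  - task 7 (Deploy): parent_id=4 -> Migrate
  - task 8 (Audit): parent_id=2 -> Setup
  - task 9 (Test): parent_id=2 -> Setup

SQL:
SELECT a.name AS item, b.name AS parent
FROM tasks a
LEFT JOIN tasks b ON a.parent_id = b.id

Result:
item    | parent 
--------+--------
Review  | NULL   
Setup   | NULL   
Train   | Setup  
Migrate | NULL   
Plan    | NULL   
Design  | Train  
Deploy  | Migrate
Audit   | Setup  
Test    | Setup  


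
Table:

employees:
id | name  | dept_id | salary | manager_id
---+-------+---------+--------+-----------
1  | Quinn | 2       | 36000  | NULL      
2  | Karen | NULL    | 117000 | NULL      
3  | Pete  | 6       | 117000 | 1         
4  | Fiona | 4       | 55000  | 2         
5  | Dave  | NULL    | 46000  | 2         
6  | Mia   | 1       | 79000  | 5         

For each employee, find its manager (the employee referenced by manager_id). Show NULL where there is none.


This is a self-join: employees is joined to a second copy of itself, matching each row's manager_id to another row's id. Use LEFT JOIN so rows with manager_id=NULL are kept.
  - employee 1 (Quinn): manager_id=NULL -> NULL
  - employee 2 (Karen): manager_id=NULL -> NULL
  - employee 3 (Pete): manager_id=1 -> Quinn
  - employee 4 (Fiona): manager_id=2 -> Karen
  - employee 5 (Dave): manager_id=2 -> Karen
  - employee 6 (Mia): manager_id=5 -> Dave

SQL:
SELECT a.name AS item, b.name AS manager
FROM employees a
LEFT JOIN employees b ON a.manager_id = b.id

Result:
item  | manager
------+--------
Quinn | NULL   
Karen | NULL   
Pete  | Quinn  
Fiona | Karen  
Dave  | Karen  
Mia   | Dave   


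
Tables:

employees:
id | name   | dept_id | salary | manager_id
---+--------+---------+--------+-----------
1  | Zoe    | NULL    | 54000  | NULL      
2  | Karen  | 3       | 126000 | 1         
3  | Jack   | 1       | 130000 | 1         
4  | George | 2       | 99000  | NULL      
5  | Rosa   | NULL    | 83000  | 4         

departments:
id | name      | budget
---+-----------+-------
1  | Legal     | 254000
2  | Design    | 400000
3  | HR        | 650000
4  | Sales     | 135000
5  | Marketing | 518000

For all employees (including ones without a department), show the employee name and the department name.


LEFT JOIN keeps every row from employees (the left table); where dept_id has no match in departments, the department columns become NULL. Walk through each employee:
  - employee 1 (Zoe): dept_id=NULL, no match -> kept with NULL
  - employee 2 (Karen): dept_id=3 -> matches HR
  - employee 3 (Jack): dept_id=1 -> matches Legal
  - employee 4 (George): dept_id=2 -> matches Design
  - employee 5 (Rosa): dept_id=NULL, no match -> kept with NULL
All 5 rows appear; 2 have NULL department.

SQL:
SELECT a.name, b.name AS department
FROM employees a
LEFT JOIN departments b ON a.dept_id = b.id

Result:
name   | department
-------+-----------
Zoe    | NULL      
Karen  | HR        
Jack   | Legal     
George | Design    
Rosa   | NULL      


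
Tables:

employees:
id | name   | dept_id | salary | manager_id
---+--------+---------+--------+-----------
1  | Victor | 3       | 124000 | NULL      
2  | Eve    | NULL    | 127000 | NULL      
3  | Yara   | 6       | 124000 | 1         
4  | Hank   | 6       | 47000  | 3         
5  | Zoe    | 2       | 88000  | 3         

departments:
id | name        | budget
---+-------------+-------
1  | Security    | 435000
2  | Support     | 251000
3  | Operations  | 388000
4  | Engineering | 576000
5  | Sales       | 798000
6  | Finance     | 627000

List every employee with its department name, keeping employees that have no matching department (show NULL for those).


LEFT JOIN keeps every row from employees (the left table); where dept_id has no match in departments, the department columns become NULL. Walk through each employee:
  - employee 1 (Victor): dept_id=3 -> matches Operations
  - employee 2 (Eve): dept_id=NULL, no match -> kept with NULL
  - employee 3 (Yara): dept_id=6 -> matches Finance
  - employee 4 (Hank): dept_id=6 -> matches Finance
  - employee 5 (Zoe): dept_id=2 -> matches Support
All 5 rows appear; 1 has NULL department.

SQL:
SELECT a.name, b.name AS department
FROM employees a
LEFT JOIN departments b ON a.dept_id = b.id

Result:
name   | department
-------+-----------
Victor | Operations
Eve    | NULL      
Yara   | Finance   
Hank   | Finance   
Zoe    | Support   


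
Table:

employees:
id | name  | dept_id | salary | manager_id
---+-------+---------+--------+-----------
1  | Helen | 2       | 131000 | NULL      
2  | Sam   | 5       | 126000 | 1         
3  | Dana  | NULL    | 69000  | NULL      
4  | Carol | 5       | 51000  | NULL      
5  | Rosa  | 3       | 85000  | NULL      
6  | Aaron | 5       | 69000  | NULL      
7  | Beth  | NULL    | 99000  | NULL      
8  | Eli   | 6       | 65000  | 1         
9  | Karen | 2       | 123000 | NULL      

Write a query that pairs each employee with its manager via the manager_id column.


This is a self-join: employees is joined to a second copy of itself, matching each row's manager_id to another row's id. Use LEFT JOIN so rows with manager_id=NULL are kept.
  - employee 1 (Helen): manager_id=NULL -> NULL
  - employee 2 (Sam): manager_id=1 -> Helen
  - employee 3 (Dana): manager_id=NULL -> NULL
  - employee 4 (Carol): manager_id=NULL -> NULL
  - employee 5 (Rosa): manager_id=NULL -> NULL
  - employee 6 (Aaron): manager_id=NULL -> NULL
  - employee 7 (Beth): manager_id=NULL -> NULL
  - employee 8 (Eli): manager_id=1 -> Helen
  - employee 9 (Karen): manager_id=NULL -> NULL

SQL:
SELECT a.name AS item, b.name AS manager
FROM employees a
LEFT JOIN employees b ON a.manager_id = b.id

Result:
item  | manager
------+--------
Helen | NULL   
Sam   | Helen  
Dana  | NULL   
Carol | NULL   
Rosa  | NULL   
Aaron | NULL   
Beth  | NULL   
Eli   | Helen  
Karen | NULL   


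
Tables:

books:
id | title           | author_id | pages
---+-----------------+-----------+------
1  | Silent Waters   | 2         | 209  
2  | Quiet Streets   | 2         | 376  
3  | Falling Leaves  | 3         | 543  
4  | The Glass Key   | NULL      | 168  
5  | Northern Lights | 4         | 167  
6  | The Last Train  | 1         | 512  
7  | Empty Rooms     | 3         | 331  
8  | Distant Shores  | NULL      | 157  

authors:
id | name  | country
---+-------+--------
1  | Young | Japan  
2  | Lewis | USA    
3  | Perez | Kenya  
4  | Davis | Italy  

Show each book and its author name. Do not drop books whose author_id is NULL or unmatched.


LEFT JOIN keeps every row from books (the left table); where author_id has no match in authors, the author columns become NULL. Walk through each book:
  - book 1 (Silent Waters): author_id=2 -> matches Lewis
  - book 2 (Quiet Streets): author_id=2 -> matches Lewis
  - book 3 (Falling Leaves): author_id=3 -> matches Perez
  - book 4 (The Glass Key): author_id=NULL, no match -> kept with NULL
  - book 5 (Northern Lights): author_id=4 -> matches Davis
  - book 6 (The Last Train): author_id=1 -> matches Young
  - book 7 (Empty Rooms): author_id=3 -> matches Perez
  - book 8 (Distant Shores): author_id=NULL, no match -> kept with NULL
All 8 rows appear; 2 have NULL author.

SQL:
SELECT a.title, b.name AS author
FROM books a
LEFT JOIN authors b ON a.author_id = b.id

Result:
title           | author
----------------+-------
Silent Waters   | Lewis 
Quiet Streets   | Lewis 
Falling Leaves  | Perez 
The Glass Key   | NULL  
Northern Lights | Davis 
The Last Train  | Young 
Empty Rooms     | Perez 
Distant Shores  | NULL  


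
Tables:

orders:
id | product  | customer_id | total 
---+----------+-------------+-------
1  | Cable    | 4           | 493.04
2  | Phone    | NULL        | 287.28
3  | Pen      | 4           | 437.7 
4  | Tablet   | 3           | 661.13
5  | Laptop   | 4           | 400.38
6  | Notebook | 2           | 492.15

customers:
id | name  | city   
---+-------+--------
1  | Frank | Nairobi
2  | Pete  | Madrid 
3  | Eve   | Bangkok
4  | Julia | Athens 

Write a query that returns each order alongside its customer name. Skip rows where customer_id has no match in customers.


INNER JOIN keeps only orders rows whose customer_id matches an id in customers. Walk through each order:
  - order 1 (Cable): customer_id=4 -> matches Julia
  - order 2 (Phone): customer_id=NULL, no match -> dropped
  - order 3 (Pen): customer_id=4 -> matches Julia
  - order 4 (Tablet): customer_id=3 -> matches Eve
  - order 5 (Laptop): customer_id=4 -> matches Julia
  - order 6 (Notebook): customer_id=2 -> matches Pete
So 1 of 6 rows is dropped.

SQL:
SELECT a.product, b.name AS customer
FROM orders a
INNER JOIN customers b ON a.customer_id = b.id

Result:
product  | customer
---------+---------
Cable    | Julia   
Pen      | Julia   
Tablet   | Eve     
Laptop   | Julia   
Notebook | Pete    


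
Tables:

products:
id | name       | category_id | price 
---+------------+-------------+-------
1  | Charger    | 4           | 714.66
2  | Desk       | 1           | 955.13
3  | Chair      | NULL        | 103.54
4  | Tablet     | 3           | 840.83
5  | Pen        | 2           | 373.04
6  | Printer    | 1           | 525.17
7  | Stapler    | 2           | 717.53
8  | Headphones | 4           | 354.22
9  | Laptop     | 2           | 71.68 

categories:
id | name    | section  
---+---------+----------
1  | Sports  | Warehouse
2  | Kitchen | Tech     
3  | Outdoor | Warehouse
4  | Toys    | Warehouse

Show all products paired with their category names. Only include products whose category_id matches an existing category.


INNER JOIN keeps only products rows whose category_id matches an id in categories. Walk through each product:
  - product 1 (Charger): category_id=4 -> matches Toys
  - product 2 (Desk): category_id=1 -> matches Sports
  - product 3 (Chair): category_id=NULL, no match -> dropped
  - product 4 (Tablet): category_id=3 -> matches Outdoor
  - product 5 (Pen): category_id=2 -> matches Kitchen
  - product 6 (Printer): category_id=1 -> matches Sports
  - product 7 (Stapler): category_id=2 -> matches Kitchen
  - product 8 (Headphones): category_id=4 -> matches Toys
  - product 9 (Laptop): category_id=2 -> matches Kitchen
So 1 of 9 rows is dropped.

SQL:
SELECT a.name, b.name AS category
FROM products a
INNER JOIN categories b ON a.category_id = b.id

Result:
name       | category
-----------+---------
Charger    | Toys    
Desk       | Sports  
Tablet     | Outdoor 
Pen        | Kitchen 
Printer    | Sports  
Stapler    | Kitchen 
Headphones | Toys    
Laptop     | Kitchen 


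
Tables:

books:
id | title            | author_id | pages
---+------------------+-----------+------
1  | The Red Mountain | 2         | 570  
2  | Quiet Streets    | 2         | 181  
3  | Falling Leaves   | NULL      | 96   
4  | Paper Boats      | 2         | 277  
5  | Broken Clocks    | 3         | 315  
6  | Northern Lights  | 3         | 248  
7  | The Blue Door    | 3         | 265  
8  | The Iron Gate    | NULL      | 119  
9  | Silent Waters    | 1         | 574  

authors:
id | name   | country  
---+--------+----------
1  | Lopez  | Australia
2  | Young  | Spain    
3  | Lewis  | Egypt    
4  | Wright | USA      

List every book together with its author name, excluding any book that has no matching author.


INNER JOIN keeps only books rows whose author_id matches an id in authors. Walk through each book:
  - book 1 (The Red Mountain): author_id=2 -> matches Young
  - book 2 (Quiet Streets): author_id=2 -> matches Young
  - book 3 (Falling Leaves): author_id=NULL, no match -> dropped
  - book 4 (Paper Boats): author_id=2 -> matches Young
  - book 5 (Broken Clocks): author_id=3 -> matches Lewis
  - book 6 (Northern Lights): author_id=3 -> matches Lewis
  - book 7 (The Blue Door): author_id=3 -> matches Lewis
  - book 8 (The Iron Gate): author_id=NULL, no match -> dropped
  - book 9 (Silent Waters): author_id=1 -> matches Lopez
So 2 of 9 rows are dropped.

SQL:
SELECT a.title, b.name AS author
FROM books a
INNER JOIN authors b ON a.author_id = b.id

Result:
title            | author
-----------------+-------
The Red Mountain | Young 
Quiet Streets    | Young 
Paper Boats      | Young 
Broken Clocks    | Lewis 
Northern Lights  | Lewis 
The Blue Door    | Lewis 
Silent Waters    | Lopez 


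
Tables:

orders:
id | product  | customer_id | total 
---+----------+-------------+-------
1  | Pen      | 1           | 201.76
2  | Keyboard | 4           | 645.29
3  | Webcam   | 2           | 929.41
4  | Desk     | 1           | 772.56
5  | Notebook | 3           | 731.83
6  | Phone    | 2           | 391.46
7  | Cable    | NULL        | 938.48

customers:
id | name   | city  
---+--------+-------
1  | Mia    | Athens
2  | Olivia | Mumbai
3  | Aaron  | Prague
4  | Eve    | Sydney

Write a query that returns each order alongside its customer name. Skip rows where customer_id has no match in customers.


INNER JOIN keeps only orders rows whose customer_id matches an id in customers. Walk through each order:
  - order 1 (Pen): customer_id=1 -> matches Mia
  - order 2 (Keyboard): customer_id=4 -> matches Eve
  - order 3 (Webcam): customer_id=2 -> matches Olivia
  - order 4 (Desk): customer_id=1 -> matches Mia
  - order 5 (Notebook): customer_id=3 -> matches Aaron
  - order 6 (Phone): customer_id=2 -> matches Olivia
  - order 7 (Cable): customer_id=NULL, no match -> dropped
So 1 of 7 rows is dropped.

SQL:
SELECT a.product, b.name AS customer
FROM orders a
INNER JOIN customers b ON a.customer_id = b.id

Result:
product  | customer
---------+---------
Pen      | Mia     
Keyboard | Eve     
Webcam   | Olivia  
Desk     | Mia     
Notebook | Aaron   
Phone    | Olivia  


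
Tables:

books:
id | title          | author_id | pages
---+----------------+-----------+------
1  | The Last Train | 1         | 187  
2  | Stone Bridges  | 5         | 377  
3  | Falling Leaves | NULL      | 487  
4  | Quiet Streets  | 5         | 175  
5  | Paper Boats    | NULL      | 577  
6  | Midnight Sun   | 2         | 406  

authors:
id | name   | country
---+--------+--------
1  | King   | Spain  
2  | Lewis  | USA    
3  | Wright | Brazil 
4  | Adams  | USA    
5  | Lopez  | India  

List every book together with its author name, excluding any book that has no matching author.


INNER JOIN keeps only books rows whose author_id matches an id in authors. Walk through each book:
  - book 1 (The Last Train): author_id=1 -> matches King
  - book 2 (Stone Bridges): author_id=5 -> matches Lopez
  - book 3 (Falling Leaves): author_id=NULL, no match -> dropped
  - book 4 (Quiet Streets): author_id=5 -> matches Lopez
  - book 5 (Paper Boats): author_id=NULL, no match -> dropped
  - book 6 (Midnight Sun): author_id=2 -> matches Lewis
So 2 of 6 rows are dropped.

SQL:
SELECT a.title, b.name AS author
FROM books a
INNER JOIN authors b ON a.author_id = b.id

Result:
title          | author
---------------+-------
The Last Train | King  
Stone Bridges  | Lopez 
Quiet Streets  | Lopez 
Midnight Sun   | Lewis 


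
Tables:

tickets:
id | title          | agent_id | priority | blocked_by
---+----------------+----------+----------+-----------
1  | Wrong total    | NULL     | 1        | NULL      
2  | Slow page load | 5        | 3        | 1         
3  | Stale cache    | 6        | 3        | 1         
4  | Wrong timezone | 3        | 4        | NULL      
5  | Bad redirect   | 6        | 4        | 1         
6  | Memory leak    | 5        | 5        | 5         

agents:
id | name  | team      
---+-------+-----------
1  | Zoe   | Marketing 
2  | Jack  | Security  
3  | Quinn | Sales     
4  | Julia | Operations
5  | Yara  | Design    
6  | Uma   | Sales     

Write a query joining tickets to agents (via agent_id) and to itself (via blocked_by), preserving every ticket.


Two LEFT JOINs from the same base table tickets: one to agents via agent_id, one to tickets itself via blocked_by. Both are LEFT so every ticket is preserved.
Match against agents:
  - ticket 1 (Wrong total): agent_id=NULL, no match -> kept with NULL
  - ticket 2 (Slow page load): agent_id=5 -> matches Yara
  - ticket 3 (Stale cache): agent_id=6 -> matches Uma
  - ticket 4 (Wrong timezone): agent_id=3 -> matches Quinn
  - ticket 5 (Bad redirect): agent_id=6 -> matches Uma
  - ticket 6 (Memory leak): agent_id=5 -> matches Yara
Match against tickets (self):
  - ticket 1 (Wrong total): blocked_by=NULL -> NULL
  - ticket 2 (Slow page load): blocked_by=1 -> Wrong total
  - ticket 3 (Stale cache): blocked_by=1 -> Wrong total
  - ticket 4 (Wrong timezone): blocked_by=NULL -> NULL
  - ticket 5 (Bad redirect): blocked_by=1 -> Wrong total
  - ticket 6 (Memory leak): blocked_by=5 -> Bad redirect

SQL:
SELECT a.title, b.name AS agent, c.title AS blocked_by
FROM tickets a
LEFT JOIN agents b ON a.agent_id = b.id
LEFT JOIN tickets c ON a.blocked_by = c.id

Result:
title          | agent | blocked_by  
---------------+-------+-------------
Wrong total    | NULL  | NULL        
Slow page load | Yara  | Wrong total 
Stale cache    | Uma   | Wrong total 
Wrong timezone | Quinn | NULL        
Bad redirect   | Uma   | Wrong total 
Memory leak    | Yara  | Bad redirect


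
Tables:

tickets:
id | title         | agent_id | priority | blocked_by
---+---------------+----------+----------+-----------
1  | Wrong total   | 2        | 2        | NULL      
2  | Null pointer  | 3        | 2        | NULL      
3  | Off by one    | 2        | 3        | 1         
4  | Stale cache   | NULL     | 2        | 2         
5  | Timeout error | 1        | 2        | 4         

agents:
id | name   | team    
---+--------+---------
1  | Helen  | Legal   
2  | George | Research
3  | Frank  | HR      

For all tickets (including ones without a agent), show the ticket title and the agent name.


LEFT JOIN keeps every row from tickets (the left table); where agent_id has no match in agents, the agent columns become NULL. Walk through each ticket:
  - ticket 1 (Wrong total): agent_id=2 -> matches George
  - ticket 2 (Null pointer): agent_id=3 -> matches Frank
  - ticket 3 (Off by one): agent_id=2 -> matches George
  - ticket 4 (Stale cache): agent_id=NULL, no match -> kept with NULL
  - ticket 5 (Timeout error): agent_id=1 -> matches Helen
All 5 rows appear; 1 has NULL agent.

SQL:
SELECT a.title, b.name AS agent
FROM tickets a
LEFT JOIN agents b ON a.agent_id = b.id

Result:
title         | agent 
--------------+-------
Wrong total   | George
Null pointer  | Frank 
Off by one    | George
Stale cache   | NULL  
Timeout error | Helen 


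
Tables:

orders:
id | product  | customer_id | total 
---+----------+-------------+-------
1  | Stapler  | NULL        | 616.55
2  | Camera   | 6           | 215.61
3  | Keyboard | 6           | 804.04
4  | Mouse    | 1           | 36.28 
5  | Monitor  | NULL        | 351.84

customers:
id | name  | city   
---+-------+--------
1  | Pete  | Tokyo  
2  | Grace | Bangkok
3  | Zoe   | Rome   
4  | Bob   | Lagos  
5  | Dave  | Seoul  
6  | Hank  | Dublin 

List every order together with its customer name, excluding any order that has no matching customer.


INNER JOIN keeps only orders rows whose customer_id matches an id in customers. Walk through each order:
  - order 1 (Stapler): customer_id=NULL, no match -> dropped
  - order 2 (Camera): customer_id=6 -> matches Hank
  - order 3 (Keyboard): customer_id=6 -> matches Hank
  - order 4 (Mouse): customer_id=1 -> matches Pete
  - order 5 (Monitor): customer_id=NULL, no match -> dropped
So 2 of 5 rows are dropped.

SQL:
SELECT a.product, b.name AS customer
FROM orders a
INNER JOIN customers b ON a.customer_id = b.id

Result:
product  | customer
---------+---------
Camera   | Hank    
Keyboard | Hank    
Mouse    | Pete    


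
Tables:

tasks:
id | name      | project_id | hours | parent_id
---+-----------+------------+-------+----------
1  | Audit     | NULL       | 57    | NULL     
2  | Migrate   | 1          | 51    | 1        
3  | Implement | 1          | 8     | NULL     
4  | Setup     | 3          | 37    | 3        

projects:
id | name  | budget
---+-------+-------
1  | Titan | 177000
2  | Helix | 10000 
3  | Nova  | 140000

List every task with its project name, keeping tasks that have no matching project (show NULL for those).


LEFT JOIN keeps every row from tasks (the left table); where project_id has no match in projects, the project columns become NULL. Walk through each task:
  - task 1 (Audit): project_id=NULL, no match -> kept with NULL
  - task 2 (Migrate): project_id=1 -> matches Titan
  - task 3 (Implement): project_id=1 -> matches Titan
  - task 4 (Setup): project_id=3 -> matches Nova
All 4 rows appear; 1 has NULL project.

SQL:
SELECT a.name, b.name AS project
FROM tasks a
LEFT JOIN projects b ON a.project_id = b.id

Result:
name      | project
----------+--------
Audit     | NULL   
Migrate   | Titan  
Implement | Titan  
Setup     | Nova   


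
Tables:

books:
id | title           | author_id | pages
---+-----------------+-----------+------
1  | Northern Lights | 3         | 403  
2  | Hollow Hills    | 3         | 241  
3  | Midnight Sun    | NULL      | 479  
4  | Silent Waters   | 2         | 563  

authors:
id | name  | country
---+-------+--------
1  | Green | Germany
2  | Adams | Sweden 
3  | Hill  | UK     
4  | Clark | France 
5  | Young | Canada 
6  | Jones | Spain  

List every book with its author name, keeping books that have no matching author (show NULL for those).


LEFT JOIN keeps every row from books (the left table); where author_id has no match in authors, the author columns become NULL. Walk through each book:
  - book 1 (Northern Lights): author_id=3 -> matches Hill
  - book 2 (Hollow Hills): author_id=3 -> matches Hill
  - book 3 (Midnight Sun): author_id=NULL, no match -> kept with NULL
  - book 4 (Silent Waters): author_id=2 -> matches Adams
All 4 rows appear; 1 has NULL author.

SQL:
SELECT a.title, b.name AS author
FROM books a
LEFT JOIN authors b ON a.author_id = b.id

Result:
title           | author
----------------+-------
Northern Lights | Hill  
Hollow Hills    | Hill  
Midnight Sun    | NULL  
Silent Waters   | Adams 


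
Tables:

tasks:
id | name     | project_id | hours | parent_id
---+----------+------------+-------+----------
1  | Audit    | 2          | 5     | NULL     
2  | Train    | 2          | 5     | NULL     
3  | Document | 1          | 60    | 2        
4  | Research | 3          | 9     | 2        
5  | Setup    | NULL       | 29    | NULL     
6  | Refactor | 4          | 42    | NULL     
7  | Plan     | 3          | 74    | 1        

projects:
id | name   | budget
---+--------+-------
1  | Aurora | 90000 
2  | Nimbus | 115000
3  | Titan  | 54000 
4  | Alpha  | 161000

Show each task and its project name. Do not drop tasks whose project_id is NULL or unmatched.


LEFT JOIN keeps every row from tasks (the left table); where project_id has no match in projects, the project columns become NULL. Walk through each task:
  - task 1 (Audit): project_id=2 -> matches Nimbus
  - task 2 (Train): project_id=2 -> matches Nimbus
  - task 3 (Document): project_id=1 -> matches Aurora
  - task 4 (Research): project_id=3 -> matches Titan
  - task 5 (Setup): project_id=NULL, no match -> kept with NULL
  - task 6 (Refactor): project_id=4 -> matches Alpha
  - task 7 (Plan): project_id=3 -> matches Titan
All 7 rows appear; 1 has NULL project.

SQL:
SELECT a.name, b.name AS project
FROM tasks a
LEFT JOIN projects b ON a.project_id = b.id

Result:
name     | project
---------+--------
Audit    | Nimbus 
Train    | Nimbus 
Document | Aurora 
Research | Titan  
Setup    | NULL   
Refactor | Alpha  
Plan     | Titan  


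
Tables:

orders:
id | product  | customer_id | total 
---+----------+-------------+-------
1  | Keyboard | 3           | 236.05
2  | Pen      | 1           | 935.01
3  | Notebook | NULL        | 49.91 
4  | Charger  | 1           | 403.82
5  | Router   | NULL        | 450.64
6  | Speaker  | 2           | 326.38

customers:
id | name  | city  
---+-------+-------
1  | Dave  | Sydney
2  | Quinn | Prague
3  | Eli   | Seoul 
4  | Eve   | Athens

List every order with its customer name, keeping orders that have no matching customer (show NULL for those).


LEFT JOIN keeps every row from orders (the left table); where customer_id has no match in customers, the customer columns become NULL. Walk through each order:
  - order 1 (Keyboard): customer_id=3 -> matches Eli
  - order 2 (Pen): customer_id=1 -> matches Dave
  - order 3 (Notebook): customer_id=NULL, no match -> kept with NULL
  - order 4 (Charger): customer_id=1 -> matches Dave
  - order 5 (Router): customer_id=NULL, no match -> kept with NULL
  - order 6 (Speaker): customer_id=2 -> matches Quinn
All 6 rows appear; 2 have NULL customer.

SQL:
SELECT a.product, b.name AS customer
FROM orders a
LEFT JOIN customers b ON a.customer_id = b.id

Result:
product  | customer
---------+---------
Keyboard | Eli     
Pen      | Dave    
Notebook | NULL    
Charger  | Dave    
Router   | NULL    
Speaker  | Quinn   


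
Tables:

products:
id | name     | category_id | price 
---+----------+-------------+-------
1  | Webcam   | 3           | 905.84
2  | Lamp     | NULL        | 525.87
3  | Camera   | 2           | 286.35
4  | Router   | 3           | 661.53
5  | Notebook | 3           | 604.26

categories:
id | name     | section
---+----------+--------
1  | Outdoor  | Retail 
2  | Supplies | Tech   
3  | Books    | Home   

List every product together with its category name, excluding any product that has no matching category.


INNER JOIN keeps only products rows whose category_id matches an id in categories. Walk through each product:
  - product 1 (Webcam): category_id=3 -> matches Books
  - product 2 (Lamp): category_id=NULL, no match -> dropped
  - product 3 (Camera): category_id=2 -> matches Supplies
  - product 4 (Router): category_id=3 -> matches Books
  - product 5 (Notebook): category_id=3 -> matches Books
So 1 of 5 rows is dropped.

SQL:
SELECT a.name, b.name AS category
FROM products a
INNER JOIN categories b ON a.category_id = b.id

Result:
name     | category
---------+---------
Webcam   | Books   
Camera   | Supplies
Router   | Books   
Notebook | Books   


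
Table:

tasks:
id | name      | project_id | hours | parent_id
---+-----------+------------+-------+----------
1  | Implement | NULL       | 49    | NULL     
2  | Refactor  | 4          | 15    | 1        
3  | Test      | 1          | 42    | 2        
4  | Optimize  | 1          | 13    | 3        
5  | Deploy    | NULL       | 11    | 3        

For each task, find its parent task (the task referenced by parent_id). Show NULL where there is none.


This is a self-join: tasks is joined to a second copy of itself, matching each row's parent_id to another row's id. Use LEFT JOIN so rows with parent_id=NULL are kept.
  - task 1 (Implement): parent_id=NULL -> NULL
  - task 2 (Refactor): parent_id=1 -> Implement
  - task 3 (Test): parent_id=2 -> Refactor
  - task 4 (Optimize): parent_id=3 -> Test
  - task 5 (Deploy): parent_id=3 -> Test

SQL:
SELECT a.name AS item, b.name AS parent
FROM tasks a
LEFT JOIN tasks b ON a.parent_id = b.id

Result:
item      | parent   
----------+----------
Implement | NULL     
Refactor  | Implement
Test      | Refactor 
Optimize  | Test     
Deploy    | Test     


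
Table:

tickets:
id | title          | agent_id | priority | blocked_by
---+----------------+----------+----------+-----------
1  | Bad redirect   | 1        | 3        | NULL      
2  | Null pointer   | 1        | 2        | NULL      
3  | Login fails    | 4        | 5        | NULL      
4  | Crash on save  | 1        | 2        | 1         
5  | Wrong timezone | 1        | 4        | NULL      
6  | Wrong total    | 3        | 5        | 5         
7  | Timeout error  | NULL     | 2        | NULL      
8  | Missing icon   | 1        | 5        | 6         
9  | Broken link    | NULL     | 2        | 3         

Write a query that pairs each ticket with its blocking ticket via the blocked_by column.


This is a self-join: tickets is joined to a second copy of itself, matching each row's blocked_by to another row's id. Use LEFT JOIN so rows with blocked_by=NULL are kept.
  - ticket 1 (Bad redirect): blocked_by=NULL -> NULL
  - ticket 2 (Null pointer): blocked_by=NULL -> NULL
  - ticket 3 (Login fails): blocked_by=NULL -> NULL
  - ticket 4 (Crash on save): blocked_by=1 -> Bad redirect
  - ticket 5 (Wrong timezone): blocked_by=NULL -> NULL
  - ticket 6 (Wrong total): blocked_by=5 -> Wrong timezone
  - ticket 7 (Timeout error): blocked_by=NULL -> NULL
  - ticket 8 (Missing icon): blocked_by=6 -> Wrong total
  - ticket 9 (Broken link): blocked_by=3 -> Login fails

SQL:
SELECT a.title AS item, b.title AS blocked_by
FROM tickets a
LEFT JOIN tickets b ON a.blocked_by = b.id

Result:
item           | blocked_by    
---------------+---------------
Bad redirect   | NULL          
Null pointer   | NULL          
Login fails    | NULL          
Crash on save  | Bad redirect  
Wrong timezone | NULL          
Wrong total    | Wrong timezone
Timeout error  | NULL          
Missing icon   | Wrong total   
Broken link    | Login fails   


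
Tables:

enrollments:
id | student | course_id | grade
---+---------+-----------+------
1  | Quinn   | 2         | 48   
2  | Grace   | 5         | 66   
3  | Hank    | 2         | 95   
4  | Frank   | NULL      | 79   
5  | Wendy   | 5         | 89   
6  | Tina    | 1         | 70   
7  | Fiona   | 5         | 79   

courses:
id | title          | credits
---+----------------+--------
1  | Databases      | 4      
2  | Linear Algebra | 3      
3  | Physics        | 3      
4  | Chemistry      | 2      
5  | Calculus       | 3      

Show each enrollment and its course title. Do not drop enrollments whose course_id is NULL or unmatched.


LEFT JOIN keeps every row from enrollments (the left table); where course_id has no match in courses, the course columns become NULL. Walk through each enrollment:
  - enrollment 1 (Quinn): course_id=2 -> matches Linear Algebra
  - enrollment 2 (Grace): course_id=5 -> matches Calculus
  - enrollment 3 (Hank): course_id=2 -> matches Linear Algebra
  - enrollment 4 (Frank): course_id=NULL, no match -> kept with NULL
  - enrollment 5 (Wendy): course_id=5 -> matches Calculus
  - enrollment 6 (Tina): course_id=1 -> matches Databases
  - enrollment 7 (Fiona): course_id=5 -> matches Calculus
All 7 rows appear; 1 has NULL course.

SQL:
SELECT a.student, b.title AS course
FROM enrollments a
LEFT JOIN courses b ON a.course_id = b.id

Result:
student | course        
--------+---------------
Quinn   | Linear Algebra
Grace   | Calculus      
Hank    | Linear Algebra
Frank   | NULL          
Wendy   | Calculus      
Tina    | Databases     
Fiona   | Calculus      


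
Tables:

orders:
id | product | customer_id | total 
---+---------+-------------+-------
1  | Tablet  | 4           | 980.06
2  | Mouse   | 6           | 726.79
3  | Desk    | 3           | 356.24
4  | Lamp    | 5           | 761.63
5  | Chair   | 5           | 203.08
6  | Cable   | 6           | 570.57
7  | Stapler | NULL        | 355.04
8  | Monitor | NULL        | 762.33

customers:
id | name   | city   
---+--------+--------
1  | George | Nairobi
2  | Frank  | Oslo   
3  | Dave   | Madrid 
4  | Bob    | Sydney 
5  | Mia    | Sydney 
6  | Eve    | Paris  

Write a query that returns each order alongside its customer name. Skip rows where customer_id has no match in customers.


INNER JOIN keeps only orders rows whose customer_id matches an id in customers. Walk through each order:
  - order 1 (Tablet): customer_id=4 -> matches Bob
  - order 2 (Mouse): customer_id=6 -> matches Eve
  - order 3 (Desk): customer_id=3 -> matches Dave
  - order 4 (Lamp): customer_id=5 -> matches Mia
  - order 5 (Chair): customer_id=5 -> matches Mia
  - order 6 (Cable): customer_id=6 -> matches Eve
  - order 7 (Stapler): customer_id=NULL, no match -> dropped
  - order 8 (Monitor): customer_id=NULL, no match -> dropped
So 2 of 8 rows are dropped.

SQL:
SELECT a.product, b.name AS customer
FROM orders a
INNER JOIN customers b ON a.customer_id = b.id

Result:
product | customer
--------+---------
Tablet  | Bob     
Mouse   | Eve     
Desk    | Dave    
Lamp    | Mia     
Chair   | Mia     
Cable   | Eve     


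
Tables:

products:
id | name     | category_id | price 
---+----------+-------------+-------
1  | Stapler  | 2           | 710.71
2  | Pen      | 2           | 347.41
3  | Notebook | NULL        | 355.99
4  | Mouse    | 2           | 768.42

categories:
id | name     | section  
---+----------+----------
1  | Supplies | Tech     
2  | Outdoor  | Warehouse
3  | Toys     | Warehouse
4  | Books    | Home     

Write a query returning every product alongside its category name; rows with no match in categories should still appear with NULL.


LEFT JOIN keeps every row from products (the left table); where category_id has no match in categories, the category columns become NULL. Walk through each product:
  - product 1 (Stapler): category_id=2 -> matches Outdoor
  - product 2 (Pen): category_id=2 -> matches Outdoor
  - product 3 (Notebook): category_id=NULL, no match -> kept with NULL
  - product 4 (Mouse): category_id=2 -> matches Outdoor
All 4 rows appear; 1 has NULL category.

SQL:
SELECT a.name, b.name AS category
FROM products a
LEFT JOIN categories b ON a.category_id = b.id

Result:
name     | category
---------+---------
Stapler  | Outdoor 
Pen      | Outdoor 
Notebook | NULL    
Mouse    | Outdoor 
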